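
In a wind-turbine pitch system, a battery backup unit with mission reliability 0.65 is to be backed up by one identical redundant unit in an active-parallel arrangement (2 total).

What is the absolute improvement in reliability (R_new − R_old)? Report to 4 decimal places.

R_before = 0.65
R_after = 1 − (1 − 0.65)^2 = 0.8775
ΔR = 0.8775 − 0.65 = 0.2275

0.2275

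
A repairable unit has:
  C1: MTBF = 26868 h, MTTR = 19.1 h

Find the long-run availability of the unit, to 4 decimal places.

0.9993

A(C1) = MTBF/(MTBF+MTTR) = 26868/(26868+19.1) = 0.9993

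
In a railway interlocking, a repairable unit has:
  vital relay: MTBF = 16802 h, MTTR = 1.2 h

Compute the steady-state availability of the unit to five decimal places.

A(vital relay) = MTBF/(MTBF+MTTR) = 16802/(16802+1.2) = 0.99993

0.99993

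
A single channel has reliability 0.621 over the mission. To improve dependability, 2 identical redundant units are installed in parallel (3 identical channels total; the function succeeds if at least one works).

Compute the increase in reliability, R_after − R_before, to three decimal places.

R_before = 0.621
R_after = 1 − (1 − 0.621)^3 = 0.946
ΔR = 0.946 − 0.621 = 0.325

0.325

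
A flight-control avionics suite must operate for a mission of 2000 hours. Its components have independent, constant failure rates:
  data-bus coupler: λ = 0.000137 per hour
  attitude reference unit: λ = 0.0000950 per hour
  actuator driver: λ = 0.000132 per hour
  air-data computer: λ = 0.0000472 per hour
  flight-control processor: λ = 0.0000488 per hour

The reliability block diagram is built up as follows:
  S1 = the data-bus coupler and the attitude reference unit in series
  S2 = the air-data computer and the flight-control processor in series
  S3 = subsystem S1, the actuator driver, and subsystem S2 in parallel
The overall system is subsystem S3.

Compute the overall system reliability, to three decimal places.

R(data-bus coupler) = exp(−0.000137 × 2000) = 0.76033
R(attitude reference unit) = exp(−0.0000950 × 2000) = 0.82696
R(actuator driver) = exp(−0.000132 × 2000) = 0.76797
R(air-data computer) = exp(−0.0000472 × 2000) = 0.90992
R(flight-control processor) = exp(−0.0000488 × 2000) = 0.90701
Series (data-bus coupler and attitude reference unit): 0.76033 × 0.82696 = 0.62876
Series (air-data computer and flight-control processor): 0.90992 × 0.90701 = 0.82531
Parallel ([0.62876], actuator driver, and [0.82531]): 1 − (1 − 0.62876)(1 − 0.76797)(1 − 0.82531) = 0.985

0.985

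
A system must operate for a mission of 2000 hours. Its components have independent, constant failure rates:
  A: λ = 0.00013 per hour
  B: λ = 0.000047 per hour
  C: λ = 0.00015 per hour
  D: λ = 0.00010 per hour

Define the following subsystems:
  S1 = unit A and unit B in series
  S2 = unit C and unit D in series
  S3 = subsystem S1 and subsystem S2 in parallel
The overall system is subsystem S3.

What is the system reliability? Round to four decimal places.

R(A) = exp(−0.00013 × 2000) = 0.771052
R(B) = exp(−0.000047 × 2000) = 0.910283
R(C) = exp(−0.00015 × 2000) = 0.740818
R(D) = exp(−0.00010 × 2000) = 0.818731
Series (A and B): 0.771052 × 0.910283 = 0.701876
Series (C and D): 0.740818 × 0.818731 = 0.606531
Parallel ([0.701876] and [0.606531]): 1 − (1 − 0.701876)(1 − 0.606531) = 0.8827

0.8827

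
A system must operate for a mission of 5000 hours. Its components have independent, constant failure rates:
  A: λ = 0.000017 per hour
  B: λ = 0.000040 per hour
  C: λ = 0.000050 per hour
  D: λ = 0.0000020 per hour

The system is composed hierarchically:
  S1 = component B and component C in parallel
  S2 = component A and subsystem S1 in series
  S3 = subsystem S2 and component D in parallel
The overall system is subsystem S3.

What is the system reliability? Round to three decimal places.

R(A) = exp(−0.000017 × 5000) = 0.91851
R(B) = exp(−0.000040 × 5000) = 0.81873
R(C) = exp(−0.000050 × 5000) = 0.77880
R(D) = exp(−0.0000020 × 5000) = 0.99005
Parallel (B and C): 1 − (1 − 0.81873)(1 − 0.77880) = 0.95990
Series (A and [0.95990]): 0.91851 × 0.95990 = 0.88168
Parallel ([0.88168] and D): 1 − (1 − 0.88168)(1 − 0.99005) = 0.999

0.999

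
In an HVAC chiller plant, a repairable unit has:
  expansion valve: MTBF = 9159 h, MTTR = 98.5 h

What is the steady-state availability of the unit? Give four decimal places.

A(expansion valve) = MTBF/(MTBF+MTTR) = 9159/(9159+98.5) = 0.9894

0.9894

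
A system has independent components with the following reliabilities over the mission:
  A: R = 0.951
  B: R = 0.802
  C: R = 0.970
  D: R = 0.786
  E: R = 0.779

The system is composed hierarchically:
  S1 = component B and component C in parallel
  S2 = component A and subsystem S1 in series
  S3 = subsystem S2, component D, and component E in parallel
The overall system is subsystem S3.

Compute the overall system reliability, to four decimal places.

0.9974

Parallel (B and C): 1 − (1 − 0.802000)(1 − 0.970000) = 0.994060
Series (A and [0.994060]): 0.951000 × 0.994060 = 0.945351
Parallel ([0.945351], D, and E): 1 − (1 − 0.945351)(1 − 0.786000)(1 − 0.779000) = 0.9974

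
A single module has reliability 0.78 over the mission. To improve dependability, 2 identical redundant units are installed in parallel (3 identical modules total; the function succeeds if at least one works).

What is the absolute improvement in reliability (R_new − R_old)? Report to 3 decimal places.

0.209

R_before = 0.78
R_after = 1 − (1 − 0.78)^3 = 0.989
ΔR = 0.989 − 0.78 = 0.209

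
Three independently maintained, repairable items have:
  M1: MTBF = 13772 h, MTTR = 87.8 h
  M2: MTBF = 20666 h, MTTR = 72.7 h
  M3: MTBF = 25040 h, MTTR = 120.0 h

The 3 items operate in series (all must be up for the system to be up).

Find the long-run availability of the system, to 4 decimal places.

A(M1) = MTBF/(MTBF+MTTR) = 13772/(13772+87.8) = 0.993665
A(M2) = MTBF/(MTBF+MTTR) = 20666/(20666+72.7) = 0.996494
A(M3) = MTBF/(MTBF+MTTR) = 25040/(25040+120.0) = 0.995231
Series availability: 0.993665 × 0.996494 × 0.995231 = 0.9855

0.9855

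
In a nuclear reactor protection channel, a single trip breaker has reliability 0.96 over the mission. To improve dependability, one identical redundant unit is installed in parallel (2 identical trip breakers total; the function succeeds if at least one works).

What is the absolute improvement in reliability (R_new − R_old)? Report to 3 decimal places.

0.038

R_before = 0.96
R_after = 1 − (1 − 0.96)^2 = 0.998
ΔR = 0.998 − 0.96 = 0.038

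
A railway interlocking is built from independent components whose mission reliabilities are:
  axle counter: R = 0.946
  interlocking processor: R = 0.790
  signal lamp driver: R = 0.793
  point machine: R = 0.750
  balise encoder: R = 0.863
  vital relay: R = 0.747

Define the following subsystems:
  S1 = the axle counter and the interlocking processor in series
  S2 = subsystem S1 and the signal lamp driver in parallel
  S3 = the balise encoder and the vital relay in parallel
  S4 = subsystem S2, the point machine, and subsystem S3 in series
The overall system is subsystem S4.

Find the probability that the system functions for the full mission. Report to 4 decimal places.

0.6861

Series (axle counter and interlocking processor): 0.946000 × 0.790000 = 0.747340
Parallel ([0.747340] and signal lamp driver): 1 − (1 − 0.747340)(1 − 0.793000) = 0.947699
Parallel (balise encoder and vital relay): 1 − (1 − 0.863000)(1 − 0.747000) = 0.965339
Series ([0.947699], point machine, and [0.965339]): 0.947699 × 0.750000 × 0.965339 = 0.6861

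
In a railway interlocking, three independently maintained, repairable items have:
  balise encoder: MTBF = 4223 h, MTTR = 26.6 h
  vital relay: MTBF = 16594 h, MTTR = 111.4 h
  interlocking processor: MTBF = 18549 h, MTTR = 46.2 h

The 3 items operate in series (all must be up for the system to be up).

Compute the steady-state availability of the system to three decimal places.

A(balise encoder) = MTBF/(MTBF+MTTR) = 4223/(4223+26.6) = 0.993741
A(vital relay) = MTBF/(MTBF+MTTR) = 16594/(16594+111.4) = 0.993331
A(interlocking processor) = MTBF/(MTBF+MTTR) = 18549/(18549+46.2) = 0.997515
Series availability: 0.993741 × 0.993331 × 0.997515 = 0.985

0.985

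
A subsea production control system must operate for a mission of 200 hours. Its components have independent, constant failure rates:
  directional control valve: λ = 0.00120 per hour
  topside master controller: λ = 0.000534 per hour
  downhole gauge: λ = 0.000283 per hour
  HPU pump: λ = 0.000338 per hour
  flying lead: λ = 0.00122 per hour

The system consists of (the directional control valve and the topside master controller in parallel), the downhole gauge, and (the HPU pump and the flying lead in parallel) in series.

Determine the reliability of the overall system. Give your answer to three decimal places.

0.911

R(directional control valve) = exp(−0.00120 × 200) = 0.78663
R(topside master controller) = exp(−0.000534 × 200) = 0.89871
R(downhole gauge) = exp(−0.000283 × 200) = 0.94497
R(HPU pump) = exp(−0.000338 × 200) = 0.93463
R(flying lead) = exp(−0.00122 × 200) = 0.78349
Parallel (directional control valve and topside master controller): 1 − (1 − 0.78663)(1 − 0.89871) = 0.97839
Parallel (HPU pump and flying lead): 1 − (1 − 0.93463)(1 − 0.78349) = 0.98585
Series ([0.97839], downhole gauge, and [0.98585]): 0.97839 × 0.94497 × 0.98585 = 0.911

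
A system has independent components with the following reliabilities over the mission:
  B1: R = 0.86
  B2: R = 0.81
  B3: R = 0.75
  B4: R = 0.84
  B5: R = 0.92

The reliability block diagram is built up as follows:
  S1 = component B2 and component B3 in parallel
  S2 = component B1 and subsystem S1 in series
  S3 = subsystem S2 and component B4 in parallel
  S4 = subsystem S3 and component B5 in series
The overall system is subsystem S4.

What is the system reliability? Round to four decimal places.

0.8934

Parallel (B2 and B3): 1 − (1 − 0.810000)(1 − 0.750000) = 0.952500
Series (B1 and [0.952500]): 0.860000 × 0.952500 = 0.819150
Parallel ([0.819150] and B4): 1 − (1 − 0.819150)(1 − 0.840000) = 0.971064
Series ([0.971064] and B5): 0.971064 × 0.920000 = 0.8934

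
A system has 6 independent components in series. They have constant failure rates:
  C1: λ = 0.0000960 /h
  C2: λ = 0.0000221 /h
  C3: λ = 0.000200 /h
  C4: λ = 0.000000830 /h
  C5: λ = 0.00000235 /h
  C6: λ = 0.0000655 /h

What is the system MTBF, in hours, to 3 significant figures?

Series of exponential components: λ_sys = Σ λ_i
λ_sys = 0.0000960 + 0.0000221 + 0.000200 + 0.000000830 + 0.00000235 + 0.0000655 = 3.8678e-04 /h
MTBF = 1 / λ_sys = 2590 h

2590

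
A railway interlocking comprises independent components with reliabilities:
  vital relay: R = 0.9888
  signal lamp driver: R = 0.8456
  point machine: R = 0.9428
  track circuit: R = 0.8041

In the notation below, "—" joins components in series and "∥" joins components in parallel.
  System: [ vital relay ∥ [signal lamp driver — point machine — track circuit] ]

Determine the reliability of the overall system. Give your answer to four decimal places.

Series (signal lamp driver, point machine, and track circuit): 0.845600 × 0.942800 × 0.804100 = 0.641054
Parallel (vital relay and [0.641054]): 1 − (1 − 0.988800)(1 − 0.641054) = 0.9960

0.9960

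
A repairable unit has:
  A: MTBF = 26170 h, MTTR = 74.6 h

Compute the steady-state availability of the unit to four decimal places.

A(A) = MTBF/(MTBF+MTTR) = 26170/(26170+74.6) = 0.9972

0.9972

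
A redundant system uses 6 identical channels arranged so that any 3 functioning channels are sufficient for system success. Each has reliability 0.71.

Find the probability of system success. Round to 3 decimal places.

R = Σ_{i=3}^{6} C(6,i) p^i (1−p)^{6−i} with p = 0.71
C(6,3)·0.71^3·0.29^3 = 0.17458
C(6,4)·0.71^4·0.29^2 = 0.32057
C(6,5)·0.71^5·0.29^1 = 0.31394
C(6,6)·0.71^6·0.29^0 = 0.12810
Sum = 0.937

0.937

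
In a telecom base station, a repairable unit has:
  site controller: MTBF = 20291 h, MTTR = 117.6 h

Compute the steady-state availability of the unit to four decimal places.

0.9942

A(site controller) = MTBF/(MTBF+MTTR) = 20291/(20291+117.6) = 0.9942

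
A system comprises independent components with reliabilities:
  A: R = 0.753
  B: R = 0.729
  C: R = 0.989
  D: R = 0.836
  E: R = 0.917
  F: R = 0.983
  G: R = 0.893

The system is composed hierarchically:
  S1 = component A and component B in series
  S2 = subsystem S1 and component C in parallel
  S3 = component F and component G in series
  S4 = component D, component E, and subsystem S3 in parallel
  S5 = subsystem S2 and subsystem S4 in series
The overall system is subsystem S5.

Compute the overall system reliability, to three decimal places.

0.993

Series (A and B): 0.75300 × 0.72900 = 0.54894
Parallel ([0.54894] and C): 1 − (1 − 0.54894)(1 − 0.98900) = 0.99504
Series (F and G): 0.98300 × 0.89300 = 0.87782
Parallel (D, E, and [0.87782]): 1 − (1 − 0.83600)(1 − 0.91700)(1 − 0.87782) = 0.99834
Series ([0.99504] and [0.99834]): 0.99504 × 0.99834 = 0.993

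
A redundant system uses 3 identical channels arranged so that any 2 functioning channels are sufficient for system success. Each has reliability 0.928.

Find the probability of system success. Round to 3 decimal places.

0.985

R = Σ_{i=2}^{3} C(3,i) p^i (1−p)^{3−i} with p = 0.928
C(3,2)·0.928^2·0.072^1 = 0.18602
C(3,3)·0.928^3·0.072^0 = 0.79918
Sum = 0.985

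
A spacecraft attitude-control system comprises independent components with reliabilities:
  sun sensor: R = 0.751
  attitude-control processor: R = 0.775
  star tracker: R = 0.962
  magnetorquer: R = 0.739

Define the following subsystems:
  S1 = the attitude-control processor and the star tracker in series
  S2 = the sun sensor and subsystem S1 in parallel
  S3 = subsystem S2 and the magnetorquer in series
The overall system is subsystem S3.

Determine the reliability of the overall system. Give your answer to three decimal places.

Series (attitude-control processor and star tracker): 0.77500 × 0.96200 = 0.74555
Parallel (sun sensor and [0.74555]): 1 − (1 − 0.75100)(1 − 0.74555) = 0.93664
Series ([0.93664] and magnetorquer): 0.93664 × 0.73900 = 0.692

0.692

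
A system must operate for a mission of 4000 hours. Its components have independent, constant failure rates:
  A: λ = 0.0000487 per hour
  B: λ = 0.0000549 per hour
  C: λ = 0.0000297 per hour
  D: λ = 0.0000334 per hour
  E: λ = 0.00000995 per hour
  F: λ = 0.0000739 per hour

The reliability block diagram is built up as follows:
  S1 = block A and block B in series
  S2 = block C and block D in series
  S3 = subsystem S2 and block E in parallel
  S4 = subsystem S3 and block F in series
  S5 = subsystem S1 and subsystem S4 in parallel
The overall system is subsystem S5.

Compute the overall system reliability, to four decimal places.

R(A) = exp(−0.0000487 × 4000) = 0.822999
R(B) = exp(−0.0000549 × 4000) = 0.802840
R(C) = exp(−0.0000297 × 4000) = 0.887985
R(D) = exp(−0.0000334 × 4000) = 0.874940
R(E) = exp(−0.00000995 × 4000) = 0.960982
R(F) = exp(−0.0000739 × 4000) = 0.744085
Series (A and B): 0.822999 × 0.802840 = 0.660737
Series (C and D): 0.887985 × 0.874940 = 0.776934
Parallel ([0.776934] and E): 1 − (1 − 0.776934)(1 − 0.960982) = 0.991296
Series ([0.991296] and F): 0.991296 × 0.744085 = 0.737608
Parallel ([0.660737] and [0.737608]): 1 − (1 − 0.660737)(1 − 0.737608) = 0.9110

0.9110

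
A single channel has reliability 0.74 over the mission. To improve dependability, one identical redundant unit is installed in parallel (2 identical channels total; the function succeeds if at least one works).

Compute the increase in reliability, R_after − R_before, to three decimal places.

0.192

R_before = 0.74
R_after = 1 − (1 − 0.74)^2 = 0.932
ΔR = 0.932 − 0.74 = 0.192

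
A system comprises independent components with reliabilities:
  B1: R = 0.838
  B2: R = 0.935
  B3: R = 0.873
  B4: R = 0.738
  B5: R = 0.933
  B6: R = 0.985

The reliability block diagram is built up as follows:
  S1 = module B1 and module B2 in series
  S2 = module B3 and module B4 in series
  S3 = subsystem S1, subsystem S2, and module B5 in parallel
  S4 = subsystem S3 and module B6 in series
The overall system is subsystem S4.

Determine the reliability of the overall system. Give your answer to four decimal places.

0.9799

Series (B1 and B2): 0.838000 × 0.935000 = 0.783530
Series (B3 and B4): 0.873000 × 0.738000 = 0.644274
Parallel ([0.783530], [0.644274], and B5): 1 − (1 − 0.783530)(1 − 0.644274)(1 − 0.933000) = 0.994841
Series ([0.994841] and B6): 0.994841 × 0.985000 = 0.9799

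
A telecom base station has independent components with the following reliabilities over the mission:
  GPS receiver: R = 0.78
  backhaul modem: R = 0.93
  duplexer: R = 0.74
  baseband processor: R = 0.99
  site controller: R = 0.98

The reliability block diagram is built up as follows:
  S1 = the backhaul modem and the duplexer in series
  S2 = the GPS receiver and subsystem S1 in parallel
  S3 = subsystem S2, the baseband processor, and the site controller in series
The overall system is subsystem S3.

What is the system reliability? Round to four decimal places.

Series (backhaul modem and duplexer): 0.930000 × 0.740000 = 0.688200
Parallel (GPS receiver and [0.688200]): 1 − (1 − 0.780000)(1 − 0.688200) = 0.931404
Series ([0.931404], baseband processor, and site controller): 0.931404 × 0.990000 × 0.980000 = 0.9036

0.9036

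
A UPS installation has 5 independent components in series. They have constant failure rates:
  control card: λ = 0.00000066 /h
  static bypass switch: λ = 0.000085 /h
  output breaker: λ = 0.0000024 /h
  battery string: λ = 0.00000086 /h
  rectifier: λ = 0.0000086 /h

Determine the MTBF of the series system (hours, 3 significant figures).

10300

Series of exponential components: λ_sys = Σ λ_i
λ_sys = 0.00000066 + 0.000085 + 0.0000024 + 0.00000086 + 0.0000086 = 9.7520e-05 /h
MTBF = 1 / λ_sys = 10300 h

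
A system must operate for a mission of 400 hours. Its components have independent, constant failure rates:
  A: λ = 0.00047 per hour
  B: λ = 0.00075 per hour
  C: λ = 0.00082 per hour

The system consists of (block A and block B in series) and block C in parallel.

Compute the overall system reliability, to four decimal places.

R(A) = exp(−0.00047 × 400) = 0.828615
R(B) = exp(−0.00075 × 400) = 0.740818
R(C) = exp(−0.00082 × 400) = 0.720363
Series (A and B): 0.828615 × 0.740818 = 0.613853
Parallel ([0.613853] and C): 1 − (1 − 0.613853)(1 − 0.720363) = 0.8920

0.8920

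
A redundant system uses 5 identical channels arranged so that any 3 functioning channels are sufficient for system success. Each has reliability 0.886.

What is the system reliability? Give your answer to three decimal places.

0.988

R = Σ_{i=3}^{5} C(5,i) p^i (1−p)^{5−i} with p = 0.886
C(5,3)·0.886^3·0.114^2 = 0.09039
C(5,4)·0.886^4·0.114^1 = 0.35124
C(5,5)·0.886^5·0.114^0 = 0.54597
Sum = 0.988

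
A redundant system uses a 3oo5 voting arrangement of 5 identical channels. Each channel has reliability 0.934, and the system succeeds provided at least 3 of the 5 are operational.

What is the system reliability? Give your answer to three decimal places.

R = Σ_{i=3}^{5} C(5,i) p^i (1−p)^{5−i} with p = 0.934
C(5,3)·0.934^3·0.066^2 = 0.03549
C(5,4)·0.934^4·0.066^1 = 0.25113
C(5,5)·0.934^5·0.066^0 = 0.71078
Sum = 0.997

0.997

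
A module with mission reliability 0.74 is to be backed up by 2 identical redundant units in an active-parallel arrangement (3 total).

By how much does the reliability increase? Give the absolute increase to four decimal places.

R_before = 0.74
R_after = 1 − (1 − 0.74)^3 = 0.9824
ΔR = 0.9824 − 0.74 = 0.2424

0.2424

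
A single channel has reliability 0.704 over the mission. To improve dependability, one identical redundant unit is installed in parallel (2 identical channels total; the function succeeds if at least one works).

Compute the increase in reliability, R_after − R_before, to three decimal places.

R_before = 0.704
R_after = 1 − (1 − 0.704)^2 = 0.912
ΔR = 0.912 − 0.704 = 0.208

0.208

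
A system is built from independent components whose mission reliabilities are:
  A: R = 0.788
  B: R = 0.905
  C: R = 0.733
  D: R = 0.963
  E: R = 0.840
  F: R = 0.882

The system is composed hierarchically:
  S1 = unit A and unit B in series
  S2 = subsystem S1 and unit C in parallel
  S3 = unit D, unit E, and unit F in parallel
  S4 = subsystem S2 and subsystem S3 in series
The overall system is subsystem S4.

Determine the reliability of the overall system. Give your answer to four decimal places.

Series (A and B): 0.788000 × 0.905000 = 0.713140
Parallel ([0.713140] and C): 1 − (1 − 0.713140)(1 − 0.733000) = 0.923408
Parallel (D, E, and F): 1 − (1 − 0.963000)(1 − 0.840000)(1 − 0.882000) = 0.999301
Series ([0.923408] and [0.999301]): 0.923408 × 0.999301 = 0.9228

0.9228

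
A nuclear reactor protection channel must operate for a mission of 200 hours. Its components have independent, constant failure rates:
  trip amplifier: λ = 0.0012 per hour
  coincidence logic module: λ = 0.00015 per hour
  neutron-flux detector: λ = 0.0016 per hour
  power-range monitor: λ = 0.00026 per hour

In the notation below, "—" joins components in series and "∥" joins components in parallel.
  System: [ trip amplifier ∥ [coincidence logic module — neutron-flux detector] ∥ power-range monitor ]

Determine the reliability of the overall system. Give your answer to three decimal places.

R(trip amplifier) = exp(−0.0012 × 200) = 0.78663
R(coincidence logic module) = exp(−0.00015 × 200) = 0.97045
R(neutron-flux detector) = exp(−0.0016 × 200) = 0.72615
R(power-range monitor) = exp(−0.00026 × 200) = 0.94933
Series (coincidence logic module and neutron-flux detector): 0.97045 × 0.72615 = 0.70469
Parallel (trip amplifier, [0.70469], and power-range monitor): 1 − (1 − 0.78663)(1 − 0.70469)(1 − 0.94933) = 0.997

0.997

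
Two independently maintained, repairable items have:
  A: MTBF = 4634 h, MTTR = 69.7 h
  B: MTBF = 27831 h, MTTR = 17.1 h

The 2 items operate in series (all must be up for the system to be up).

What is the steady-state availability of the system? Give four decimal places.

0.9846

A(A) = MTBF/(MTBF+MTTR) = 4634/(4634+69.7) = 0.985182
A(B) = MTBF/(MTBF+MTTR) = 27831/(27831+17.1) = 0.999386
Series availability: 0.985182 × 0.999386 = 0.9846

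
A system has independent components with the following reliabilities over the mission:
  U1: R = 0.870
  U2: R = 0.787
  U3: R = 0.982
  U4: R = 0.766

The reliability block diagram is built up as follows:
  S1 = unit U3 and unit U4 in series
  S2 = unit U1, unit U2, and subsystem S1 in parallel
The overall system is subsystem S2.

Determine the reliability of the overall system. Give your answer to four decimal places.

Series (U3 and U4): 0.982000 × 0.766000 = 0.752212
Parallel (U1, U2, and [0.752212]): 1 − (1 − 0.870000)(1 − 0.787000)(1 − 0.752212) = 0.9931

0.9931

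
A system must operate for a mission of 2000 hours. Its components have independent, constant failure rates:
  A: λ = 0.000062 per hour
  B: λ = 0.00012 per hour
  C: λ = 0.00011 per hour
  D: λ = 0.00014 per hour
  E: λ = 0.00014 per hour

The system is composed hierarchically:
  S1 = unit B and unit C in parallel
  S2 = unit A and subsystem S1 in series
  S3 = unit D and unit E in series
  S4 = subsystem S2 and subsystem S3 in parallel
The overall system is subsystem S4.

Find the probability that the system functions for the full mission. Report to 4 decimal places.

0.9340

R(A) = exp(−0.000062 × 2000) = 0.883380
R(B) = exp(−0.00012 × 2000) = 0.786628
R(C) = exp(−0.00011 × 2000) = 0.802519
R(D) = exp(−0.00014 × 2000) = 0.755784
R(E) = exp(−0.00014 × 2000) = 0.755784
Parallel (B and C): 1 − (1 − 0.786628)(1 − 0.802519) = 0.957863
Series (A and [0.957863]): 0.883380 × 0.957863 = 0.846157
Series (D and E): 0.755784 × 0.755784 = 0.571209
Parallel ([0.846157] and [0.571209]): 1 − (1 − 0.846157)(1 − 0.571209) = 0.9340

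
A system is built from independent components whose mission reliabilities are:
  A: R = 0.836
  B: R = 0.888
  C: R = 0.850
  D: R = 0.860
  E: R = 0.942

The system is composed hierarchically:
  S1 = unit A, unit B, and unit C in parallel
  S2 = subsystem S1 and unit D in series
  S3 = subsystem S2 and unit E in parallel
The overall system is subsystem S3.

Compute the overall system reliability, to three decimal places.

Parallel (A, B, and C): 1 − (1 − 0.83600)(1 − 0.88800)(1 − 0.85000) = 0.99724
Series ([0.99724] and D): 0.99724 × 0.86000 = 0.85763
Parallel ([0.85763] and E): 1 − (1 − 0.85763)(1 − 0.94200) = 0.992

0.992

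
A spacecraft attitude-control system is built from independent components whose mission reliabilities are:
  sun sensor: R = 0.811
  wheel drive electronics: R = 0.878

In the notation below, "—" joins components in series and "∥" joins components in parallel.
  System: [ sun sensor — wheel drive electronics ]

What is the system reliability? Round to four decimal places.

0.7121

Series (sun sensor and wheel drive electronics): 0.811000 × 0.878000 = 0.7121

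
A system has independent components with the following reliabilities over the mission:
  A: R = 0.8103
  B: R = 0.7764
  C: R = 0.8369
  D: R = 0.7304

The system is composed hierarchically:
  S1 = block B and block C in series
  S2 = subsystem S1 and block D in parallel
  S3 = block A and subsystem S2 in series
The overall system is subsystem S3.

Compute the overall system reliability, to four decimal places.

0.7338

Series (B and C): 0.776400 × 0.836900 = 0.649769
Parallel ([0.649769] and D): 1 − (1 − 0.649769)(1 − 0.730400) = 0.905578
Series (A and [0.905578]): 0.810300 × 0.905578 = 0.7338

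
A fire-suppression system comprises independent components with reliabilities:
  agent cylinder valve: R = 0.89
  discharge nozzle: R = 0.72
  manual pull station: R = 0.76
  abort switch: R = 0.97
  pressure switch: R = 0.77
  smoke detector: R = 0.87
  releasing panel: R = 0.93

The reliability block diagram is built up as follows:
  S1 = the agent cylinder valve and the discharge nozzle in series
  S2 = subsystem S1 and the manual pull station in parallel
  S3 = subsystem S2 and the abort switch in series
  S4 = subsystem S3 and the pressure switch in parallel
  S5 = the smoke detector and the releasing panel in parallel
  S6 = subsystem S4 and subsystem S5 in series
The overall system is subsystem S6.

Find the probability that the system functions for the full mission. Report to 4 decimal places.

0.9650

Series (agent cylinder valve and discharge nozzle): 0.890000 × 0.720000 = 0.640800
Parallel ([0.640800] and manual pull station): 1 − (1 − 0.640800)(1 − 0.760000) = 0.913792
Series ([0.913792] and abort switch): 0.913792 × 0.970000 = 0.886378
Parallel ([0.886378] and pressure switch): 1 − (1 − 0.886378)(1 − 0.770000) = 0.973867
Parallel (smoke detector and releasing panel): 1 − (1 − 0.870000)(1 − 0.930000) = 0.990900
Series ([0.973867] and [0.990900]): 0.973867 × 0.990900 = 0.9650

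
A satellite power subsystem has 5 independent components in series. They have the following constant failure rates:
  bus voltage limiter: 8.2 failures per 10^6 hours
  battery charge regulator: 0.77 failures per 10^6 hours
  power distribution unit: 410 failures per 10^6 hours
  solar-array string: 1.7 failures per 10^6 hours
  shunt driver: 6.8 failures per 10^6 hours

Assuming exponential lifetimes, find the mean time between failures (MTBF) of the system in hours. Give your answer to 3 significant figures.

2340

Series of exponential components: λ_sys = Σ λ_i
λ_sys = 0.0000082 + 0.00000077 + 0.00041 + 0.0000017 + 0.0000068 = 4.2747e-04 /h
MTBF = 1 / λ_sys = 2340 h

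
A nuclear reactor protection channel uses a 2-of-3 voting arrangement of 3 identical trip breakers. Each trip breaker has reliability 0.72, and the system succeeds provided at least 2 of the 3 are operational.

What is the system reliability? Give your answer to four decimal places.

R = Σ_{i=2}^{3} C(3,i) p^i (1−p)^{3−i} with p = 0.72
C(3,2)·0.72^2·0.28^1 = 0.435456
C(3,3)·0.72^3·0.28^0 = 0.373248
Sum = 0.8087

0.8087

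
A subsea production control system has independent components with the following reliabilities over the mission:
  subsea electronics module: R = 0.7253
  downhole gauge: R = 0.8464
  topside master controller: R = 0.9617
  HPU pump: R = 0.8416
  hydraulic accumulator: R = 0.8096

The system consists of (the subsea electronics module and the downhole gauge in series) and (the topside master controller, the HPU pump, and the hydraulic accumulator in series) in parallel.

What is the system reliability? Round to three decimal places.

0.867

Series (subsea electronics module and downhole gauge): 0.72530 × 0.84640 = 0.61389
Series (topside master controller, HPU pump, and hydraulic accumulator): 0.96170 × 0.84160 × 0.80960 = 0.65526
Parallel ([0.61389] and [0.65526]): 1 − (1 − 0.61389)(1 − 0.65526) = 0.867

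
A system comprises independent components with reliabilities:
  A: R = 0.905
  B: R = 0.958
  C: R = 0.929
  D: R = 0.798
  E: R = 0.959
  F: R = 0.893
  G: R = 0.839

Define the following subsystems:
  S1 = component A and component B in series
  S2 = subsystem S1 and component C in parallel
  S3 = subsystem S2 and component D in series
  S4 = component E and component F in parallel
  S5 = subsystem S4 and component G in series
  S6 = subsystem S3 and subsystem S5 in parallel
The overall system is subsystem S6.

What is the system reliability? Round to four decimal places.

0.9655

Series (A and B): 0.905000 × 0.958000 = 0.866990
Parallel ([0.866990] and C): 1 − (1 − 0.866990)(1 − 0.929000) = 0.990556
Series ([0.990556] and D): 0.990556 × 0.798000 = 0.790464
Parallel (E and F): 1 − (1 − 0.959000)(1 − 0.893000) = 0.995613
Series ([0.995613] and G): 0.995613 × 0.839000 = 0.835319
Parallel ([0.790464] and [0.835319]): 1 − (1 − 0.790464)(1 − 0.835319) = 0.9655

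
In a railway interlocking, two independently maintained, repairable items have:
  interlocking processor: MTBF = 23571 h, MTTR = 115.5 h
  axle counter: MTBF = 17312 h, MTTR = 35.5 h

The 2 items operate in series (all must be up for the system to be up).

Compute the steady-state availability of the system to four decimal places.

0.9931

A(interlocking processor) = MTBF/(MTBF+MTTR) = 23571/(23571+115.5) = 0.995124
A(axle counter) = MTBF/(MTBF+MTTR) = 17312/(17312+35.5) = 0.997954
Series availability: 0.995124 × 0.997954 = 0.9931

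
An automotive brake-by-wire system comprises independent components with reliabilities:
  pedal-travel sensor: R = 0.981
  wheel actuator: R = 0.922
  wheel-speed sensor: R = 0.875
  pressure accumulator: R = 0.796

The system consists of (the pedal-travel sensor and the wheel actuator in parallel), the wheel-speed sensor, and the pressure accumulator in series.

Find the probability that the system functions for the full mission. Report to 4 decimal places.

Parallel (pedal-travel sensor and wheel actuator): 1 − (1 − 0.981000)(1 − 0.922000) = 0.998518
Series ([0.998518], wheel-speed sensor, and pressure accumulator): 0.998518 × 0.875000 × 0.796000 = 0.6955

0.6955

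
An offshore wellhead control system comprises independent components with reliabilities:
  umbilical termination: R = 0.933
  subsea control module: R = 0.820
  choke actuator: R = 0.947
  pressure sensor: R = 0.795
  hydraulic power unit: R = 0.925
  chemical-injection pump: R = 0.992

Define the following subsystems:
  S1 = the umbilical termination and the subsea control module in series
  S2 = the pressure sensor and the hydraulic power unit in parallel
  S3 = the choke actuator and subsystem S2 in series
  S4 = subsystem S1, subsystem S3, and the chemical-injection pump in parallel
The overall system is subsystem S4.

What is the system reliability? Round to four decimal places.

0.9999

Series (umbilical termination and subsea control module): 0.933000 × 0.820000 = 0.765060
Parallel (pressure sensor and hydraulic power unit): 1 − (1 − 0.795000)(1 − 0.925000) = 0.984625
Series (choke actuator and [0.984625]): 0.947000 × 0.984625 = 0.932440
Parallel ([0.765060], [0.932440], and chemical-injection pump): 1 − (1 − 0.765060)(1 − 0.932440)(1 − 0.992000) = 0.9999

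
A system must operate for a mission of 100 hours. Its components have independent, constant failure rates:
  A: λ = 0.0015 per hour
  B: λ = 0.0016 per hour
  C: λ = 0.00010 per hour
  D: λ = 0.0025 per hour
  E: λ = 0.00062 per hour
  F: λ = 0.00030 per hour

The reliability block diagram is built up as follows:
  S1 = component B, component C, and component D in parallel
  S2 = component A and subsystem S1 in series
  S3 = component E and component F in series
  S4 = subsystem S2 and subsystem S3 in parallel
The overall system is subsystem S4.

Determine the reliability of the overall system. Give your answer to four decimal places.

R(A) = exp(−0.0015 × 100) = 0.860708
R(B) = exp(−0.0016 × 100) = 0.852144
R(C) = exp(−0.00010 × 100) = 0.990050
R(D) = exp(−0.0025 × 100) = 0.778801
R(E) = exp(−0.00062 × 100) = 0.939883
R(F) = exp(−0.00030 × 100) = 0.970446
Parallel (B, C, and D): 1 − (1 − 0.852144)(1 − 0.990050)(1 − 0.778801) = 0.999675
Series (A and [0.999675]): 0.860708 × 0.999675 = 0.860428
Series (E and F): 0.939883 × 0.970446 = 0.912106
Parallel ([0.860428] and [0.912106]): 1 − (1 − 0.860428)(1 − 0.912106) = 0.9877

0.9877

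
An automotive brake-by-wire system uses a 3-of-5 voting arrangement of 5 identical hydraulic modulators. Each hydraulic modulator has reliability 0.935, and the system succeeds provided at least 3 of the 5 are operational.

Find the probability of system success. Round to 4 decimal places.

0.9975

R = Σ_{i=3}^{5} C(5,i) p^i (1−p)^{5−i} with p = 0.935
C(5,3)·0.935^3·0.065^2 = 0.034535
C(5,4)·0.935^4·0.065^1 = 0.248388
C(5,5)·0.935^5·0.065^0 = 0.714592
Sum = 0.9975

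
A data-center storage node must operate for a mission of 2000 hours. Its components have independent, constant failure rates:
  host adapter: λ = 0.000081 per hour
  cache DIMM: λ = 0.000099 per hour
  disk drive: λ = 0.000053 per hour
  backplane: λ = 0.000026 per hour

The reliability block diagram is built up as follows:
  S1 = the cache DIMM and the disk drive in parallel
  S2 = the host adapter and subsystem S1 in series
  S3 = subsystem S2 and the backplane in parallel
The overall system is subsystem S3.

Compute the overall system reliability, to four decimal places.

0.9916

R(host adapter) = exp(−0.000081 × 2000) = 0.850441
R(cache DIMM) = exp(−0.000099 × 2000) = 0.820370
R(disk drive) = exp(−0.000053 × 2000) = 0.899425
R(backplane) = exp(−0.000026 × 2000) = 0.949329
Parallel (cache DIMM and disk drive): 1 − (1 − 0.820370)(1 − 0.899425) = 0.981934
Series (host adapter and [0.981934]): 0.850441 × 0.981934 = 0.835077
Parallel ([0.835077] and backplane): 1 − (1 − 0.835077)(1 − 0.949329) = 0.9916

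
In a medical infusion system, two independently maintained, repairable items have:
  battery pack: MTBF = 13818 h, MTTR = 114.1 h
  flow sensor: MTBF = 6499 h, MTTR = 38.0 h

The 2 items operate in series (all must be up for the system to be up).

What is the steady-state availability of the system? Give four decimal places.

A(battery pack) = MTBF/(MTBF+MTTR) = 13818/(13818+114.1) = 0.991810
A(flow sensor) = MTBF/(MTBF+MTTR) = 6499/(6499+38.0) = 0.994187
Series availability: 0.991810 × 0.994187 = 0.9860

0.9860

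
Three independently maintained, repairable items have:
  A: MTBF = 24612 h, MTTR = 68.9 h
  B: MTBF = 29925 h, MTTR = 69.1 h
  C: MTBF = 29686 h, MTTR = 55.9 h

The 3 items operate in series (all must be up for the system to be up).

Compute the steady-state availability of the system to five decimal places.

0.99304

A(A) = MTBF/(MTBF+MTTR) = 24612/(24612+68.9) = 0.997208
A(B) = MTBF/(MTBF+MTTR) = 29925/(29925+69.1) = 0.997696
A(C) = MTBF/(MTBF+MTTR) = 29686/(29686+55.9) = 0.998120
Series availability: 0.997208 × 0.997696 × 0.998120 = 0.99304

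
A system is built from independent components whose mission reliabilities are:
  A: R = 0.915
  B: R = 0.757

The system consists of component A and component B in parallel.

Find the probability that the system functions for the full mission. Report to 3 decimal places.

Parallel (A and B): 1 − (1 − 0.91500)(1 − 0.75700) = 0.979

0.979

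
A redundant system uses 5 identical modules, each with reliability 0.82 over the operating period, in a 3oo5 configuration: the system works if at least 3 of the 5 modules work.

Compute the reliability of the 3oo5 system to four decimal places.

0.9563

R = Σ_{i=3}^{5} C(5,i) p^i (1−p)^{5−i} with p = 0.82
C(5,3)·0.82^3·0.18^2 = 0.178643
C(5,4)·0.82^4·0.18^1 = 0.406910
C(5,5)·0.82^5·0.18^0 = 0.370740
Sum = 0.9563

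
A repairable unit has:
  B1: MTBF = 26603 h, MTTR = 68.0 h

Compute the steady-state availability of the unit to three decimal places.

0.997

A(B1) = MTBF/(MTBF+MTTR) = 26603/(26603+68.0) = 0.997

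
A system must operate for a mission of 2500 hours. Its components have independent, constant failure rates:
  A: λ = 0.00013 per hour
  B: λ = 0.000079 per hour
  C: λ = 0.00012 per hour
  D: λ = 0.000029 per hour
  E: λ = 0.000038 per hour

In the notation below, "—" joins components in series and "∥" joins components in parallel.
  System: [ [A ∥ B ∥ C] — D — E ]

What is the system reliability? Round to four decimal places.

R(A) = exp(−0.00013 × 2500) = 0.722527
R(B) = exp(−0.000079 × 2500) = 0.820780
R(C) = exp(−0.00012 × 2500) = 0.740818
R(D) = exp(−0.000029 × 2500) = 0.930066
R(E) = exp(−0.000038 × 2500) = 0.909373
Parallel (A, B, and C): 1 − (1 − 0.722527)(1 − 0.820780)(1 − 0.740818) = 0.987111
Series ([0.987111], D, and E): 0.987111 × 0.930066 × 0.909373 = 0.8349

0.8349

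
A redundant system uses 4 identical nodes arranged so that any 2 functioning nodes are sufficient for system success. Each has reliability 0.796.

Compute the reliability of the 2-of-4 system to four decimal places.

R = Σ_{i=2}^{4} C(4,i) p^i (1−p)^{4−i} with p = 0.796
C(4,2)·0.796^2·0.204^2 = 0.158211
C(4,3)·0.796^3·0.204^1 = 0.411556
C(4,4)·0.796^4·0.204^0 = 0.401469
Sum = 0.9712

0.9712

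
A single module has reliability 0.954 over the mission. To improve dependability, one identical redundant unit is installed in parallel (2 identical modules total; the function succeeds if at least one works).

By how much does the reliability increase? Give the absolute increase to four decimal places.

R_before = 0.954
R_after = 1 − (1 − 0.954)^2 = 0.9979
ΔR = 0.9979 − 0.954 = 0.0439

0.0439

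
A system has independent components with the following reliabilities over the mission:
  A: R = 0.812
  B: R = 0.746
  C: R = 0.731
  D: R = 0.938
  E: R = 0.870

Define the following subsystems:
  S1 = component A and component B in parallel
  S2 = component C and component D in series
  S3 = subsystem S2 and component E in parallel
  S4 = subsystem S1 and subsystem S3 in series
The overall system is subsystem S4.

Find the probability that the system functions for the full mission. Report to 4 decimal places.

Parallel (A and B): 1 − (1 − 0.812000)(1 − 0.746000) = 0.952248
Series (C and D): 0.731000 × 0.938000 = 0.685678
Parallel ([0.685678] and E): 1 − (1 − 0.685678)(1 − 0.870000) = 0.959138
Series ([0.952248] and [0.959138]): 0.952248 × 0.959138 = 0.9133

0.9133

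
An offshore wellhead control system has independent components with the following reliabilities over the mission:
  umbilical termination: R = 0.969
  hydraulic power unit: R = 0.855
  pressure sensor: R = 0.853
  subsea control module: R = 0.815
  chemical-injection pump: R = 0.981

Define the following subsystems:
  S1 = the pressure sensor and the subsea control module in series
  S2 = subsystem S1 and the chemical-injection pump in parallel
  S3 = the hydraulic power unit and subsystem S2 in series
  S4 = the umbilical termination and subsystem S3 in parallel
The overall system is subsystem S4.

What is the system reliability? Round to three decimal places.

Series (pressure sensor and subsea control module): 0.85300 × 0.81500 = 0.69520
Parallel ([0.69520] and chemical-injection pump): 1 − (1 − 0.69520)(1 − 0.98100) = 0.99421
Series (hydraulic power unit and [0.99421]): 0.85500 × 0.99421 = 0.85005
Parallel (umbilical termination and [0.85005]): 1 − (1 − 0.96900)(1 − 0.85005) = 0.995

0.995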